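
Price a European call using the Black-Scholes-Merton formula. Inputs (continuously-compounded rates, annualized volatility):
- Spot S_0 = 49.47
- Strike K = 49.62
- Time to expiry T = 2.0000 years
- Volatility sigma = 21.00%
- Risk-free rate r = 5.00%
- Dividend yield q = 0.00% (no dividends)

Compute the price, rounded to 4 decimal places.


Answer: Price = 8.1477

Derivation:
d1 = (ln(S/K) + (r - q + 0.5*sigma^2) * T) / (sigma * sqrt(T)) = 0.47501564
d2 = d1 - sigma * sqrt(T) = 0.17803079
exp(-rT) = 0.90483742; exp(-qT) = 1.00000000
C = S_0 * exp(-qT) * N(d1) - K * exp(-rT) * N(d2)
N(d1) = 0.68261209; N(d2) = 0.57065060
C = 49.4700 * 1.00000000 * 0.68261209 - 49.6200 * 0.90483742 * 0.57065060 = 8.1477


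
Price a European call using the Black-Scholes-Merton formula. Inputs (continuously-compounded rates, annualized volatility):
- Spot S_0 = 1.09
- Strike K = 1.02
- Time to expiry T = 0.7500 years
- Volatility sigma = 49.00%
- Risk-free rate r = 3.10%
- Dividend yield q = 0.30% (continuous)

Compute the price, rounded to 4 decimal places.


Answer: Price = 0.2242

Derivation:
d1 = (ln(S/K) + (r - q + 0.5*sigma^2) * T) / (sigma * sqrt(T)) = 0.41807834
d2 = d1 - sigma * sqrt(T) = -0.00627410
exp(-rT) = 0.97701820; exp(-qT) = 0.99775253
C = S_0 * exp(-qT) * N(d1) - K * exp(-rT) * N(d2)
N(d1) = 0.66205508; N(d2) = 0.49749701
C = 1.0900 * 0.99775253 * 0.66205508 - 1.0200 * 0.97701820 * 0.49749701 = 0.2242


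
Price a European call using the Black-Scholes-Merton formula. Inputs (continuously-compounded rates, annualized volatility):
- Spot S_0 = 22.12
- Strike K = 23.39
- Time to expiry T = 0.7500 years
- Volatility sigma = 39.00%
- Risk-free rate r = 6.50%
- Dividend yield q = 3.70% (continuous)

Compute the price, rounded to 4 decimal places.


d1 = (ln(S/K) + (r - q + 0.5*sigma^2) * T) / (sigma * sqrt(T)) = 0.06576196
d2 = d1 - sigma * sqrt(T) = -0.27198795
exp(-rT) = 0.95241920; exp(-qT) = 0.97263149
C = S_0 * exp(-qT) * N(d1) - K * exp(-rT) * N(d2)
N(d1) = 0.52621633; N(d2) = 0.39281564
C = 22.1200 * 0.97263149 * 0.52621633 - 23.3900 * 0.95241920 * 0.39281564 = 2.5706

Answer: Price = 2.5706


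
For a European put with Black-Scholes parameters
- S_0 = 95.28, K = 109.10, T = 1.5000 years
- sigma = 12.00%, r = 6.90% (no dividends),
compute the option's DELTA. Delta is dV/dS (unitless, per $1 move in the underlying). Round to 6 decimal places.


d1 = -0.1438732825; d2 = -0.2908426671
phi(d1) = 0.3948346166; exp(-qT) = 1.0000000000; exp(-rT) = 0.9016760227
N(-d1) = 0.5571997332
Delta = -exp(-qT) * N(-d1) = -1.0000000000 * 0.5571997332 = -0.557200

Answer: Delta = -0.557200


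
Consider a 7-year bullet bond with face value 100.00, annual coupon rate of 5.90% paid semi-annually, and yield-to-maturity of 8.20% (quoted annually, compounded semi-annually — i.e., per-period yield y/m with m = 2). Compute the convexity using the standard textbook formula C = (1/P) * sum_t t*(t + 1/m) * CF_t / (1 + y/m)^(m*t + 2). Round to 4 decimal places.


Answer: Convexity = 37.0574

Derivation:
Coupon per period c = face * coupon_rate / m = 2.950000
Periods per year m = 2; per-period yield y/m = 0.041000
Number of cashflows N = 14
Cashflows (t years, CF_t, discount factor 1/(1+y/m)^(m*t), PV):
  t = 0.5000: CF_t = 2.950000, DF = 0.960615, PV = 2.833814
  t = 1.0000: CF_t = 2.950000, DF = 0.922781, PV = 2.722203
  t = 1.5000: CF_t = 2.950000, DF = 0.886437, PV = 2.614989
  t = 2.0000: CF_t = 2.950000, DF = 0.851524, PV = 2.511997
  t = 2.5000: CF_t = 2.950000, DF = 0.817987, PV = 2.413061
  t = 3.0000: CF_t = 2.950000, DF = 0.785770, PV = 2.318022
  t = 3.5000: CF_t = 2.950000, DF = 0.754823, PV = 2.226727
  t = 4.0000: CF_t = 2.950000, DF = 0.725094, PV = 2.139027
  t = 4.5000: CF_t = 2.950000, DF = 0.696536, PV = 2.054781
  t = 5.0000: CF_t = 2.950000, DF = 0.669103, PV = 1.973853
  t = 5.5000: CF_t = 2.950000, DF = 0.642750, PV = 1.896112
  t = 6.0000: CF_t = 2.950000, DF = 0.617435, PV = 1.821433
  t = 6.5000: CF_t = 2.950000, DF = 0.593117, PV = 1.749696
  t = 7.0000: CF_t = 102.950000, DF = 0.569757, PV = 58.656499
Price P = sum_t PV_t = 87.932213
Convexity numerator sum_t t*(t + 1/m) * CF_t / (1+y/m)^(m*t + 2):
  t = 0.5000: term = 1.307494
  t = 1.0000: term = 3.767995
  t = 1.5000: term = 7.239184
  t = 2.0000: term = 11.590112
  t = 2.5000: term = 16.700450
  t = 3.0000: term = 22.459779
  t = 3.5000: term = 28.766928
  t = 4.0000: term = 35.529347
  t = 4.5000: term = 42.662520
  t = 5.0000: term = 50.089415
  t = 5.5000: term = 57.739959
  t = 6.0000: term = 65.550561
  t = 6.5000: term = 73.463645
  t = 7.0000: term = 2841.672223
Convexity = (1/P) * sum = 3258.539613 / 87.932213 = 37.057405


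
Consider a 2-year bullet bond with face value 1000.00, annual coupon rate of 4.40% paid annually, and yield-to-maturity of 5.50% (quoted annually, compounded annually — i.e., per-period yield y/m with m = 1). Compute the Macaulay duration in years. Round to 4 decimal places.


Coupon per period c = face * coupon_rate / m = 44.000000
Periods per year m = 1; per-period yield y/m = 0.055000
Number of cashflows N = 2
Cashflows (t years, CF_t, discount factor 1/(1+y/m)^(m*t), PV):
  t = 1.0000: CF_t = 44.000000, DF = 0.947867, PV = 41.706161
  t = 2.0000: CF_t = 1044.000000, DF = 0.898452, PV = 937.984322
Price P = sum_t PV_t = 979.690483
Macaulay numerator sum_t t * PV_t:
  t * PV_t at t = 1.0000: 41.706161
  t * PV_t at t = 2.0000: 1875.968644
Macaulay duration D = (sum_t t * PV_t) / P = 1917.674805 / 979.690483 = 1.957429

Answer: Macaulay duration = 1.9574 years


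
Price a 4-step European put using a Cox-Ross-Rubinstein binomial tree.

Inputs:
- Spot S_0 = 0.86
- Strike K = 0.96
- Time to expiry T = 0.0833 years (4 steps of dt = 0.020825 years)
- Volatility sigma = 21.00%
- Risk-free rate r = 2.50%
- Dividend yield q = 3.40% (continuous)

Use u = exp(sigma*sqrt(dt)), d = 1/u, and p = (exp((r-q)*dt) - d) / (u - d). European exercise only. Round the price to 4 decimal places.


dt = T/N = 0.020825
u = exp(sigma*sqrt(dt)) = 1.030769; d = 1/u = 0.970150
p = (exp((r-q)*dt) - d) / (u - d) = 0.489333
Discount per step: exp(-r*dt) = 0.999480
Stock lattice S(k, i) with i counting down-moves:
  k=0: S(0,0) = 0.8600
  k=1: S(1,0) = 0.8865; S(1,1) = 0.8343
  k=2: S(2,0) = 0.9137; S(2,1) = 0.8600; S(2,2) = 0.8094
  k=3: S(3,0) = 0.9419; S(3,1) = 0.8865; S(3,2) = 0.8343; S(3,3) = 0.7853
  k=4: S(4,0) = 0.9708; S(4,1) = 0.9137; S(4,2) = 0.8600; S(4,3) = 0.8094; S(4,4) = 0.7618
Terminal payoffs V(N, i) = max(K - S_T, 0):
  V(4,0) = 0.000000; V(4,1) = 0.046264; V(4,2) = 0.100000; V(4,3) = 0.150576; V(4,4) = 0.198178
Backward induction: V(k, i) = exp(-r*dt) * [p * V(k+1, i) + (1-p) * V(k+1, i+1)].
  V(3,0) = exp(-r*dt) * [p*0.000000 + (1-p)*0.046264] = 0.023613
  V(3,1) = exp(-r*dt) * [p*0.046264 + (1-p)*0.100000] = 0.073667
  V(3,2) = exp(-r*dt) * [p*0.100000 + (1-p)*0.150576] = 0.125762
  V(3,3) = exp(-r*dt) * [p*0.150576 + (1-p)*0.198178] = 0.174794
  V(2,0) = exp(-r*dt) * [p*0.023613 + (1-p)*0.073667] = 0.049148
  V(2,1) = exp(-r*dt) * [p*0.073667 + (1-p)*0.125762] = 0.100218
  V(2,2) = exp(-r*dt) * [p*0.125762 + (1-p)*0.174794] = 0.150722
  V(1,0) = exp(-r*dt) * [p*0.049148 + (1-p)*0.100218] = 0.075189
  V(1,1) = exp(-r*dt) * [p*0.100218 + (1-p)*0.150722] = 0.125943
  V(0,0) = exp(-r*dt) * [p*0.075189 + (1-p)*0.125943] = 0.101055

Answer: Price = V(0,0) = 0.1011


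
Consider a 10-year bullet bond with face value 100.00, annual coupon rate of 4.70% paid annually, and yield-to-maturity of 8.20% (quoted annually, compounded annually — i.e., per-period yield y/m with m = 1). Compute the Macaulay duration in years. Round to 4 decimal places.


Coupon per period c = face * coupon_rate / m = 4.700000
Periods per year m = 1; per-period yield y/m = 0.082000
Number of cashflows N = 10
Cashflows (t years, CF_t, discount factor 1/(1+y/m)^(m*t), PV):
  t = 1.0000: CF_t = 4.700000, DF = 0.924214, PV = 4.343808
  t = 2.0000: CF_t = 4.700000, DF = 0.854172, PV = 4.014610
  t = 3.0000: CF_t = 4.700000, DF = 0.789438, PV = 3.710360
  t = 4.0000: CF_t = 4.700000, DF = 0.729610, PV = 3.429168
  t = 5.0000: CF_t = 4.700000, DF = 0.674316, PV = 3.169287
  t = 6.0000: CF_t = 4.700000, DF = 0.623213, PV = 2.929101
  t = 7.0000: CF_t = 4.700000, DF = 0.575982, PV = 2.707117
  t = 8.0000: CF_t = 4.700000, DF = 0.532331, PV = 2.501957
  t = 9.0000: CF_t = 4.700000, DF = 0.491988, PV = 2.312344
  t = 10.0000: CF_t = 104.700000, DF = 0.454703, PV = 47.607357
Price P = sum_t PV_t = 76.725109
Macaulay numerator sum_t t * PV_t:
  t * PV_t at t = 1.0000: 4.343808
  t * PV_t at t = 2.0000: 8.029220
  t * PV_t at t = 3.0000: 11.131081
  t * PV_t at t = 4.0000: 13.716674
  t * PV_t at t = 5.0000: 15.846434
  t * PV_t at t = 6.0000: 17.574604
  t * PV_t at t = 7.0000: 18.949819
  t * PV_t at t = 8.0000: 20.015653
  t * PV_t at t = 9.0000: 20.811099
  t * PV_t at t = 10.0000: 476.073573
Macaulay duration D = (sum_t t * PV_t) / P = 606.491964 / 76.725109 = 7.904739

Answer: Macaulay duration = 7.9047 years


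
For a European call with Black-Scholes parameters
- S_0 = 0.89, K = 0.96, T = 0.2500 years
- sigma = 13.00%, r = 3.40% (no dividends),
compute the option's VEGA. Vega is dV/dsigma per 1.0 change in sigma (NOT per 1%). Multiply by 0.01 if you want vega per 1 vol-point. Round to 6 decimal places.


Answer: Vega = 0.107512

Derivation:
d1 = -1.0015280267; d2 = -1.0665280267
phi(d1) = 0.2416009871; exp(-qT) = 1.0000000000; exp(-rT) = 0.9915360229
Vega = S * exp(-qT) * phi(d1) * sqrt(T) = 0.8900 * 1.0000000000 * 0.2416009871 * 0.5000000000 = 0.107512


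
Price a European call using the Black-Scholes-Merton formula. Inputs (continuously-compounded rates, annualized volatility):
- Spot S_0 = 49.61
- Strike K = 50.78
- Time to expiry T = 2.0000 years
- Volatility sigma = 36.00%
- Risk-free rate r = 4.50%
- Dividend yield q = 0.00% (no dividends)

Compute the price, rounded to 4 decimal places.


d1 = (ln(S/K) + (r - q + 0.5*sigma^2) * T) / (sigma * sqrt(T)) = 0.38554968
d2 = d1 - sigma * sqrt(T) = -0.12356720
exp(-rT) = 0.91393119; exp(-qT) = 1.00000000
C = S_0 * exp(-qT) * N(d1) - K * exp(-rT) * N(d2)
N(d1) = 0.65008490; N(d2) = 0.45082898
C = 49.6100 * 1.00000000 * 0.65008490 - 50.7800 * 0.91393119 * 0.45082898 = 11.3280

Answer: Price = 11.3280


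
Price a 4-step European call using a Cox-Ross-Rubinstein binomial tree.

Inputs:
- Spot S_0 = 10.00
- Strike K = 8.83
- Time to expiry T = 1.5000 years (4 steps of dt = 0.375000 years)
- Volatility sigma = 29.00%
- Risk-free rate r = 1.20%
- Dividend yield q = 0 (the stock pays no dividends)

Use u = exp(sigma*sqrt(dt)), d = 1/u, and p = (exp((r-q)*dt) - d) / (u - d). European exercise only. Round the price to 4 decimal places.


dt = T/N = 0.375000
u = exp(sigma*sqrt(dt)) = 1.194333; d = 1/u = 0.837287
p = (exp((r-q)*dt) - d) / (u - d) = 0.468351
Discount per step: exp(-r*dt) = 0.995510
Stock lattice S(k, i) with i counting down-moves:
  k=0: S(0,0) = 10.0000
  k=1: S(1,0) = 11.9433; S(1,1) = 8.3729
  k=2: S(2,0) = 14.2643; S(2,1) = 10.0000; S(2,2) = 7.0105
  k=3: S(3,0) = 17.0363; S(3,1) = 11.9433; S(3,2) = 8.3729; S(3,3) = 5.8698
  k=4: S(4,0) = 20.3471; S(4,1) = 14.2643; S(4,2) = 10.0000; S(4,3) = 7.0105; S(4,4) = 4.9147
Terminal payoffs V(N, i) = max(S_T - K, 0):
  V(4,0) = 11.517074; V(4,1) = 5.434317; V(4,2) = 1.170000; V(4,3) = 0.000000; V(4,4) = 0.000000
Backward induction: V(k, i) = exp(-r*dt) * [p * V(k+1, i) + (1-p) * V(k+1, i+1)].
  V(3,0) = exp(-r*dt) * [p*11.517074 + (1-p)*5.434317] = 8.245993
  V(3,1) = exp(-r*dt) * [p*5.434317 + (1-p)*1.170000] = 3.152977
  V(3,2) = exp(-r*dt) * [p*1.170000 + (1-p)*0.000000] = 0.545511
  V(3,3) = exp(-r*dt) * [p*0.000000 + (1-p)*0.000000] = 0.000000
  V(2,0) = exp(-r*dt) * [p*8.245993 + (1-p)*3.152977] = 5.513430
  V(2,1) = exp(-r*dt) * [p*3.152977 + (1-p)*0.545511] = 1.758788
  V(2,2) = exp(-r*dt) * [p*0.545511 + (1-p)*0.000000] = 0.254343
  V(1,0) = exp(-r*dt) * [p*5.513430 + (1-p)*1.758788] = 3.501487
  V(1,1) = exp(-r*dt) * [p*1.758788 + (1-p)*0.254343] = 0.954646
  V(0,0) = exp(-r*dt) * [p*3.501487 + (1-p)*0.954646] = 2.137820

Answer: Price = V(0,0) = 2.1378


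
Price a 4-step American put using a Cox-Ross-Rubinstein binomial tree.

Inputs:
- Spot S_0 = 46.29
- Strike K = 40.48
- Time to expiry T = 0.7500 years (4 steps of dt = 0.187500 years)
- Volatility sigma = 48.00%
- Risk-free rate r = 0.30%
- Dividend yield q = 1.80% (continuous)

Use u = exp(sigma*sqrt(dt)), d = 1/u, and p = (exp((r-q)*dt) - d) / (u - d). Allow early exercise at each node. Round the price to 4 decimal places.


dt = T/N = 0.187500
u = exp(sigma*sqrt(dt)) = 1.231024; d = 1/u = 0.812332
p = (exp((r-q)*dt) - d) / (u - d) = 0.441517
Discount per step: exp(-r*dt) = 0.999438
Stock lattice S(k, i) with i counting down-moves:
  k=0: S(0,0) = 46.2900
  k=1: S(1,0) = 56.9841; S(1,1) = 37.6029
  k=2: S(2,0) = 70.1488; S(2,1) = 46.2900; S(2,2) = 30.5460
  k=3: S(3,0) = 86.3548; S(3,1) = 56.9841; S(3,2) = 37.6029; S(3,3) = 24.8135
  k=4: S(4,0) = 106.3048; S(4,1) = 70.1488; S(4,2) = 46.2900; S(4,3) = 30.5460; S(4,4) = 20.1568
Terminal payoffs V(N, i) = max(K - S_T, 0):
  V(4,0) = 0.000000; V(4,1) = 0.000000; V(4,2) = 0.000000; V(4,3) = 9.933999; V(4,4) = 20.323203
Backward induction: V(k, i) = exp(-r*dt) * [p * V(k+1, i) + (1-p) * V(k+1, i+1)]; then take max(V_cont, immediate exercise) for American.
  V(3,0) = exp(-r*dt) * [p*0.000000 + (1-p)*0.000000] = 0.000000; exercise = 0.000000; V(3,0) = max -> 0.000000
  V(3,1) = exp(-r*dt) * [p*0.000000 + (1-p)*0.000000] = 0.000000; exercise = 0.000000; V(3,1) = max -> 0.000000
  V(3,2) = exp(-r*dt) * [p*0.000000 + (1-p)*9.933999] = 5.544852; exercise = 2.877150; V(3,2) = max -> 5.544852
  V(3,3) = exp(-r*dt) * [p*9.933999 + (1-p)*20.323203] = 15.727346; exercise = 15.666505; V(3,3) = max -> 15.727346
  V(2,0) = exp(-r*dt) * [p*0.000000 + (1-p)*0.000000] = 0.000000; exercise = 0.000000; V(2,0) = max -> 0.000000
  V(2,1) = exp(-r*dt) * [p*0.000000 + (1-p)*5.544852] = 3.094965; exercise = 0.000000; V(2,1) = max -> 3.094965
  V(2,2) = exp(-r*dt) * [p*5.544852 + (1-p)*15.727346] = 11.225287; exercise = 9.933999; V(2,2) = max -> 11.225287
  V(1,0) = exp(-r*dt) * [p*0.000000 + (1-p)*3.094965] = 1.727514; exercise = 0.000000; V(1,0) = max -> 1.727514
  V(1,1) = exp(-r*dt) * [p*3.094965 + (1-p)*11.225287] = 7.631320; exercise = 2.877150; V(1,1) = max -> 7.631320
  V(0,0) = exp(-r*dt) * [p*1.727514 + (1-p)*7.631320] = 5.021864; exercise = 0.000000; V(0,0) = max -> 5.021864

Answer: Price = V(0,0) = 5.0219


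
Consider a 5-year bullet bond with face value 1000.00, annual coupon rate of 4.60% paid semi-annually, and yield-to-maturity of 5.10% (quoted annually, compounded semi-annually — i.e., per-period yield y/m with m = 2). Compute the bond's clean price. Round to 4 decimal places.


Answer: Price = 978.1763

Derivation:
Coupon per period c = face * coupon_rate / m = 23.000000
Periods per year m = 2; per-period yield y/m = 0.025500
Number of cashflows N = 10
Cashflows (t years, CF_t, discount factor 1/(1+y/m)^(m*t), PV):
  t = 0.5000: CF_t = 23.000000, DF = 0.975134, PV = 22.428084
  t = 1.0000: CF_t = 23.000000, DF = 0.950886, PV = 21.870389
  t = 1.5000: CF_t = 23.000000, DF = 0.927242, PV = 21.326562
  t = 2.0000: CF_t = 23.000000, DF = 0.904185, PV = 20.796257
  t = 2.5000: CF_t = 23.000000, DF = 0.881702, PV = 20.279139
  t = 3.0000: CF_t = 23.000000, DF = 0.859777, PV = 19.774880
  t = 3.5000: CF_t = 23.000000, DF = 0.838398, PV = 19.283159
  t = 4.0000: CF_t = 23.000000, DF = 0.817551, PV = 18.803666
  t = 4.5000: CF_t = 23.000000, DF = 0.797222, PV = 18.336095
  t = 5.0000: CF_t = 1023.000000, DF = 0.777398, PV = 795.278033
Price P = sum_t PV_t = 978.176263


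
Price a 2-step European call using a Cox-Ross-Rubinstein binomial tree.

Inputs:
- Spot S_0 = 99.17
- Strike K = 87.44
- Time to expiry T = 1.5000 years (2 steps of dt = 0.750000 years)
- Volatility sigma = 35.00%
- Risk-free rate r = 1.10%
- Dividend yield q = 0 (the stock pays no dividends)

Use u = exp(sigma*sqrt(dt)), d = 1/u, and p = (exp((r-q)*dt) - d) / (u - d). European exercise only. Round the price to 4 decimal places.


dt = T/N = 0.750000
u = exp(sigma*sqrt(dt)) = 1.354062; d = 1/u = 0.738519
p = (exp((r-q)*dt) - d) / (u - d) = 0.438256
Discount per step: exp(-r*dt) = 0.991784
Stock lattice S(k, i) with i counting down-moves:
  k=0: S(0,0) = 99.1700
  k=1: S(1,0) = 134.2823; S(1,1) = 73.2389
  k=2: S(2,0) = 181.8266; S(2,1) = 99.1700; S(2,2) = 54.0883
Terminal payoffs V(N, i) = max(S_T - K, 0):
  V(2,0) = 94.386572; V(2,1) = 11.730000; V(2,2) = 0.000000
Backward induction: V(k, i) = exp(-r*dt) * [p * V(k+1, i) + (1-p) * V(k+1, i+1)].
  V(1,0) = exp(-r*dt) * [p*94.386572 + (1-p)*11.730000] = 47.560731
  V(1,1) = exp(-r*dt) * [p*11.730000 + (1-p)*0.000000] = 5.098505
  V(0,0) = exp(-r*dt) * [p*47.560731 + (1-p)*5.098505] = 23.513041

Answer: Price = V(0,0) = 23.5130


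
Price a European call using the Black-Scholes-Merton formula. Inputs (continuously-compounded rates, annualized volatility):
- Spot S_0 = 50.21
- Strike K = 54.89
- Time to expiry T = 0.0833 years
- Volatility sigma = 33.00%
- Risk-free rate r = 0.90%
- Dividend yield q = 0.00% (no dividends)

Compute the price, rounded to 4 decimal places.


d1 = (ln(S/K) + (r - q + 0.5*sigma^2) * T) / (sigma * sqrt(T)) = -0.88017950
d2 = d1 - sigma * sqrt(T) = -0.97542324
exp(-rT) = 0.99925058; exp(-qT) = 1.00000000
C = S_0 * exp(-qT) * N(d1) - K * exp(-rT) * N(d2)
N(d1) = 0.18938104; N(d2) = 0.16467518
C = 50.2100 * 1.00000000 * 0.18938104 - 54.8900 * 0.99925058 * 0.16467518 = 0.4766

Answer: Price = 0.4766


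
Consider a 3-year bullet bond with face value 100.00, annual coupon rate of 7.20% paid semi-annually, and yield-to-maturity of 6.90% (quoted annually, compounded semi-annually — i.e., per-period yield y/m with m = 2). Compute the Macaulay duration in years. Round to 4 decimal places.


Coupon per period c = face * coupon_rate / m = 3.600000
Periods per year m = 2; per-period yield y/m = 0.034500
Number of cashflows N = 6
Cashflows (t years, CF_t, discount factor 1/(1+y/m)^(m*t), PV):
  t = 0.5000: CF_t = 3.600000, DF = 0.966651, PV = 3.479942
  t = 1.0000: CF_t = 3.600000, DF = 0.934413, PV = 3.363888
  t = 1.5000: CF_t = 3.600000, DF = 0.903251, PV = 3.251704
  t = 2.0000: CF_t = 3.600000, DF = 0.873128, PV = 3.143262
  t = 2.5000: CF_t = 3.600000, DF = 0.844010, PV = 3.038436
  t = 3.0000: CF_t = 103.600000, DF = 0.815863, PV = 84.523366
Price P = sum_t PV_t = 100.800597
Macaulay numerator sum_t t * PV_t:
  t * PV_t at t = 0.5000: 1.739971
  t * PV_t at t = 1.0000: 3.363888
  t * PV_t at t = 1.5000: 4.877556
  t * PV_t at t = 2.0000: 6.286523
  t * PV_t at t = 2.5000: 7.596089
  t * PV_t at t = 3.0000: 253.570099
Macaulay duration D = (sum_t t * PV_t) / P = 277.434126 / 100.800597 = 2.752306

Answer: Macaulay duration = 2.7523 years


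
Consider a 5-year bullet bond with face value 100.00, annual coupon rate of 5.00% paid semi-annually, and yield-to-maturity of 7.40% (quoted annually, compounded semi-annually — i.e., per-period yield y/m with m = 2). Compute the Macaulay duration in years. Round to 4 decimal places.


Answer: Macaulay duration = 4.4519 years

Derivation:
Coupon per period c = face * coupon_rate / m = 2.500000
Periods per year m = 2; per-period yield y/m = 0.037000
Number of cashflows N = 10
Cashflows (t years, CF_t, discount factor 1/(1+y/m)^(m*t), PV):
  t = 0.5000: CF_t = 2.500000, DF = 0.964320, PV = 2.410800
  t = 1.0000: CF_t = 2.500000, DF = 0.929913, PV = 2.324783
  t = 1.5000: CF_t = 2.500000, DF = 0.896734, PV = 2.241835
  t = 2.0000: CF_t = 2.500000, DF = 0.864739, PV = 2.161847
  t = 2.5000: CF_t = 2.500000, DF = 0.833885, PV = 2.084713
  t = 3.0000: CF_t = 2.500000, DF = 0.804132, PV = 2.010331
  t = 3.5000: CF_t = 2.500000, DF = 0.775441, PV = 1.938602
  t = 4.0000: CF_t = 2.500000, DF = 0.747773, PV = 1.869433
  t = 4.5000: CF_t = 2.500000, DF = 0.721093, PV = 1.802732
  t = 5.0000: CF_t = 102.500000, DF = 0.695364, PV = 71.274848
Price P = sum_t PV_t = 90.119926
Macaulay numerator sum_t t * PV_t:
  t * PV_t at t = 0.5000: 1.205400
  t * PV_t at t = 1.0000: 2.324783
  t * PV_t at t = 1.5000: 3.362753
  t * PV_t at t = 2.0000: 4.323694
  t * PV_t at t = 2.5000: 5.211782
  t * PV_t at t = 3.0000: 6.030992
  t * PV_t at t = 3.5000: 6.785108
  t * PV_t at t = 4.0000: 7.477733
  t * PV_t at t = 4.5000: 8.112295
  t * PV_t at t = 5.0000: 356.374241
Macaulay duration D = (sum_t t * PV_t) / P = 401.208781 / 90.119926 = 4.451943


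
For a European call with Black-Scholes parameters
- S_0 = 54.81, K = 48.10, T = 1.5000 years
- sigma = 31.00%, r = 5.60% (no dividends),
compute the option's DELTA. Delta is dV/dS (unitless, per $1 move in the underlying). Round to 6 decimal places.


d1 = 0.7550367286; d2 = 0.3753658185
phi(d1) = 0.2999982121; exp(-qT) = 1.0000000000; exp(-rT) = 0.9194312561
N(d1) = 0.7748865276
Delta = exp(-qT) * N(d1) = 1.0000000000 * 0.7748865276 = 0.774887

Answer: Delta = 0.774887


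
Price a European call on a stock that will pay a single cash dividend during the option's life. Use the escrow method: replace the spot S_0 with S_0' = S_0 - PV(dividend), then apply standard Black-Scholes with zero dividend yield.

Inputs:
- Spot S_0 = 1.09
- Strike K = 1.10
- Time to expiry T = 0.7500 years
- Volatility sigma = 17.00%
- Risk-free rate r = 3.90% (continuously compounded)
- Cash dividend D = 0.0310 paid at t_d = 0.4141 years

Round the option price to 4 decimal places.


PV(D) = D * exp(-r * t_d) = 0.0310 * 0.98397981 = 0.03050337
S_0' = S_0 - PV(D) = 1.0900 - 0.03050337 = 1.05949663
d1 = (ln(S_0'/K) + (r + sigma^2/2)*T) / (sigma*sqrt(T)) = 0.01746474
d2 = d1 - sigma*sqrt(T) = -0.12975958
exp(-rT) = 0.97117364
N(d1) = 0.50696707; N(d2) = 0.44837832
C = S_0' * N(d1) - K * exp(-rT) * N(d2) = 1.05949663 * 0.50696707 - 1.1000 * 0.97117364 * 0.44837832 = 0.0581

Answer: Price = 0.0581


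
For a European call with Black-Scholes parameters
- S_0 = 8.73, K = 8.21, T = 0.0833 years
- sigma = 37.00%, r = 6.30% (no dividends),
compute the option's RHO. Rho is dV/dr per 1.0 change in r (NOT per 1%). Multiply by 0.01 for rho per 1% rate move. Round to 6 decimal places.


Answer: Rho = 0.487066

Derivation:
d1 = 0.6776223559; d2 = 0.5708339202
phi(d1) = 0.3171042922; exp(-qT) = 1.0000000000; exp(-rT) = 0.9947658462
N(d2) = 0.7159438863
Rho = K*T*exp(-rT)*N(d2) = 8.2100 * 0.0833 * 0.9947658462 * 0.7159438863 = 0.487066


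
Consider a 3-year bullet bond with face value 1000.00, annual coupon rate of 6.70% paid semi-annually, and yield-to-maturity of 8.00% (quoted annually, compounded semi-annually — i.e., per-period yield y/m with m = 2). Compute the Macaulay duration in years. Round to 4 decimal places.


Coupon per period c = face * coupon_rate / m = 33.500000
Periods per year m = 2; per-period yield y/m = 0.040000
Number of cashflows N = 6
Cashflows (t years, CF_t, discount factor 1/(1+y/m)^(m*t), PV):
  t = 0.5000: CF_t = 33.500000, DF = 0.961538, PV = 32.211538
  t = 1.0000: CF_t = 33.500000, DF = 0.924556, PV = 30.972633
  t = 1.5000: CF_t = 33.500000, DF = 0.888996, PV = 29.781378
  t = 2.0000: CF_t = 33.500000, DF = 0.854804, PV = 28.635940
  t = 2.5000: CF_t = 33.500000, DF = 0.821927, PV = 27.534558
  t = 3.0000: CF_t = 1033.500000, DF = 0.790315, PV = 816.790062
Price P = sum_t PV_t = 965.926110
Macaulay numerator sum_t t * PV_t:
  t * PV_t at t = 0.5000: 16.105769
  t * PV_t at t = 1.0000: 30.972633
  t * PV_t at t = 1.5000: 44.672067
  t * PV_t at t = 2.0000: 57.271881
  t * PV_t at t = 2.5000: 68.836395
  t * PV_t at t = 3.0000: 2450.370187
Macaulay duration D = (sum_t t * PV_t) / P = 2668.228932 / 965.926110 = 2.762353

Answer: Macaulay duration = 2.7624 years


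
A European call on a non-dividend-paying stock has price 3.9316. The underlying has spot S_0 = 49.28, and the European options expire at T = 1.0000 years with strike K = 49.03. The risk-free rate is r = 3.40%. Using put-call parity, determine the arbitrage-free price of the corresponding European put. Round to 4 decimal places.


Answer: Put price = 2.0426

Derivation:
Put-call parity: C - P = S_0 * exp(-qT) - K * exp(-rT).
S_0 * exp(-qT) = 49.2800 * 1.00000000 = 49.28000000
K * exp(-rT) = 49.0300 * 0.96657150 = 47.39100087
P = C - S*exp(-qT) + K*exp(-rT)
P = 3.9316 - 49.28000000 + 47.39100087 = 2.0426


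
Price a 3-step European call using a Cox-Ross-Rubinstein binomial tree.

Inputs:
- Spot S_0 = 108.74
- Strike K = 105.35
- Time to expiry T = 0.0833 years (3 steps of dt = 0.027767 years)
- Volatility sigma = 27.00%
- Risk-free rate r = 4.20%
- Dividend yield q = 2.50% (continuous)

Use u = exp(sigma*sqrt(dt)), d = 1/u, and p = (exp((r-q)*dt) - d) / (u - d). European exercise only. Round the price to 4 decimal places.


dt = T/N = 0.027767
u = exp(sigma*sqrt(dt)) = 1.046018; d = 1/u = 0.956006
p = (exp((r-q)*dt) - d) / (u - d) = 0.493999
Discount per step: exp(-r*dt) = 0.998834
Stock lattice S(k, i) with i counting down-moves:
  k=0: S(0,0) = 108.7400
  k=1: S(1,0) = 113.7440; S(1,1) = 103.9561
  k=2: S(2,0) = 118.9784; S(2,1) = 108.7400; S(2,2) = 99.3827
  k=3: S(3,0) = 124.4536; S(3,1) = 113.7440; S(3,2) = 103.9561; S(3,3) = 95.0104
Terminal payoffs V(N, i) = max(S_T - K, 0):
  V(3,0) = 19.103569; V(3,1) = 8.394046; V(3,2) = 0.000000; V(3,3) = 0.000000
Backward induction: V(k, i) = exp(-r*dt) * [p * V(k+1, i) + (1-p) * V(k+1, i+1)].
  V(2,0) = exp(-r*dt) * [p*19.103569 + (1-p)*8.394046] = 13.668595
  V(2,1) = exp(-r*dt) * [p*8.394046 + (1-p)*0.000000] = 4.141821
  V(2,2) = exp(-r*dt) * [p*0.000000 + (1-p)*0.000000] = 0.000000
  V(1,0) = exp(-r*dt) * [p*13.668595 + (1-p)*4.141821] = 8.837730
  V(1,1) = exp(-r*dt) * [p*4.141821 + (1-p)*0.000000] = 2.043673
  V(0,0) = exp(-r*dt) * [p*8.837730 + (1-p)*2.043673] = 5.393640

Answer: Price = V(0,0) = 5.3936


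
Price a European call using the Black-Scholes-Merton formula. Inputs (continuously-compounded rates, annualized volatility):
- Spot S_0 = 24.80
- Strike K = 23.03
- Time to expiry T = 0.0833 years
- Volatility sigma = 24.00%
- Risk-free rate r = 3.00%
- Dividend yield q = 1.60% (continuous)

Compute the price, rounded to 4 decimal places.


Answer: Price = 1.9110

Derivation:
d1 = (ln(S/K) + (r - q + 0.5*sigma^2) * T) / (sigma * sqrt(T)) = 1.12044499
d2 = d1 - sigma * sqrt(T) = 1.05117682
exp(-rT) = 0.99750412; exp(-qT) = 0.99866809
C = S_0 * exp(-qT) * N(d1) - K * exp(-rT) * N(d2)
N(d1) = 0.86873791; N(d2) = 0.85341131
C = 24.8000 * 0.99866809 * 0.86873791 - 23.0300 * 0.99750412 * 0.85341131 = 1.9110


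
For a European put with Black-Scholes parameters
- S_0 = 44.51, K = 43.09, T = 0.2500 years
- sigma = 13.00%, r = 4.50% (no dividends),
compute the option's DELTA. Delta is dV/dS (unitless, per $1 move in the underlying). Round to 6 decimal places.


Answer: Delta = -0.240595

Derivation:
d1 = 0.7043912523; d2 = 0.6393912523
phi(d1) = 0.3112925756; exp(-qT) = 1.0000000000; exp(-rT) = 0.9888130446
N(-d1) = 0.2405945761
Delta = -exp(-qT) * N(-d1) = -1.0000000000 * 0.2405945761 = -0.240595


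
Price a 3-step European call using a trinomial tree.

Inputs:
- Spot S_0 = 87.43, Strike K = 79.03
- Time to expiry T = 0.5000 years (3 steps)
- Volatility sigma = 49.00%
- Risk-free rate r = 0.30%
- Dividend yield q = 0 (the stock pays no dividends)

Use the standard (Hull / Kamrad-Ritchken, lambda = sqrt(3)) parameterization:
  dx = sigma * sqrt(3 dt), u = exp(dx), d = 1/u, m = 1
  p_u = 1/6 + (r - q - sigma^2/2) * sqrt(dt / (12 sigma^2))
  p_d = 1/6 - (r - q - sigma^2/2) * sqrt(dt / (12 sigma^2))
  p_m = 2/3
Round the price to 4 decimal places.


dt = T/N = 0.166667; dx = sigma*sqrt(3*dt) = 0.346482
u = exp(dx) = 1.414084; d = 1/u = 0.707171
p_u = 0.138515, p_m = 0.666667, p_d = 0.194819
Discount per step: exp(-r*dt) = 0.999500
Stock lattice S(k, j) with j the centered position index:
  k=0: S(0,+0) = 87.4300
  k=1: S(1,-1) = 61.8280; S(1,+0) = 87.4300; S(1,+1) = 123.6334
  k=2: S(2,-2) = 43.7230; S(2,-1) = 61.8280; S(2,+0) = 87.4300; S(2,+1) = 123.6334; S(2,+2) = 174.8281
  k=3: S(3,-3) = 30.9196; S(3,-2) = 43.7230; S(3,-1) = 61.8280; S(3,+0) = 87.4300; S(3,+1) = 123.6334; S(3,+2) = 174.8281; S(3,+3) = 247.2217
Terminal payoffs V(N, j) = max(S_T - K, 0):
  V(3,-3) = 0.000000; V(3,-2) = 0.000000; V(3,-1) = 0.000000; V(3,+0) = 8.400000; V(3,+1) = 44.603408; V(3,+2) = 95.798085; V(3,+3) = 168.191684
Backward induction: V(k, j) = exp(-r*dt) * [p_u * V(k+1, j+1) + p_m * V(k+1, j) + p_d * V(k+1, j-1)]
  V(2,-2) = exp(-r*dt) * [p_u*0.000000 + p_m*0.000000 + p_d*0.000000] = 0.000000
  V(2,-1) = exp(-r*dt) * [p_u*8.400000 + p_m*0.000000 + p_d*0.000000] = 1.162942
  V(2,+0) = exp(-r*dt) * [p_u*44.603408 + p_m*8.400000 + p_d*0.000000] = 11.772339
  V(2,+1) = exp(-r*dt) * [p_u*95.798085 + p_m*44.603408 + p_d*8.400000] = 44.619207
  V(2,+2) = exp(-r*dt) * [p_u*168.191684 + p_m*95.798085 + p_d*44.603408] = 95.804069
  V(1,-1) = exp(-r*dt) * [p_u*11.772339 + p_m*1.162942 + p_d*0.000000] = 2.404734
  V(1,+0) = exp(-r*dt) * [p_u*44.619207 + p_m*11.772339 + p_d*1.162942] = 14.248078
  V(1,+1) = exp(-r*dt) * [p_u*95.804069 + p_m*44.619207 + p_d*11.772339] = 45.287230
  V(0,+0) = exp(-r*dt) * [p_u*45.287230 + p_m*14.248078 + p_d*2.404734] = 16.232034

Answer: Price = V(0,0) = 16.2320


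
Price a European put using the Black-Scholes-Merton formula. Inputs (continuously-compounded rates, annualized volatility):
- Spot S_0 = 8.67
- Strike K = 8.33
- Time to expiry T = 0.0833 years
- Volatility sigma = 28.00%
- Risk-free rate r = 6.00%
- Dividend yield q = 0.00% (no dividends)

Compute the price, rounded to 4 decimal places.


d1 = (ln(S/K) + (r - q + 0.5*sigma^2) * T) / (sigma * sqrt(T)) = 0.59728969
d2 = d1 - sigma * sqrt(T) = 0.51647682
exp(-rT) = 0.99501447; exp(-qT) = 1.00000000
P = K * exp(-rT) * N(-d2) - S_0 * exp(-qT) * N(-d1)
N(-d1) = 0.27515699; N(-d2) = 0.30276071
P = 8.3300 * 0.99501447 * 0.30276071 - 8.6700 * 1.00000000 * 0.27515699 = 0.1238

Answer: Price = 0.1238


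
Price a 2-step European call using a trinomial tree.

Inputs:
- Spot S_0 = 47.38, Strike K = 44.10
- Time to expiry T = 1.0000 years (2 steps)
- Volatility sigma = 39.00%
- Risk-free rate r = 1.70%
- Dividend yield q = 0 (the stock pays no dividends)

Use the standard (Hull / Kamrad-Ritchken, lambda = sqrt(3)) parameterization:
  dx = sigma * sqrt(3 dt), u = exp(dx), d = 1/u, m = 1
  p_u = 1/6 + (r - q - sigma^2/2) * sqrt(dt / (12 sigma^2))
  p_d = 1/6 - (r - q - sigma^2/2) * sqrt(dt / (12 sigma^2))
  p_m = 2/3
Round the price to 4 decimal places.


Answer: Price = V(0,0) = 8.7852

Derivation:
dt = T/N = 0.500000; dx = sigma*sqrt(3*dt) = 0.477650
u = exp(dx) = 1.612282; d = 1/u = 0.620239
p_u = 0.135760, p_m = 0.666667, p_d = 0.197573
Discount per step: exp(-r*dt) = 0.991536
Stock lattice S(k, j) with j the centered position index:
  k=0: S(0,+0) = 47.3800
  k=1: S(1,-1) = 29.3869; S(1,+0) = 47.3800; S(1,+1) = 76.3899
  k=2: S(2,-2) = 18.2269; S(2,-1) = 29.3869; S(2,+0) = 47.3800; S(2,+1) = 76.3899; S(2,+2) = 123.1621
Terminal payoffs V(N, j) = max(S_T - K, 0):
  V(2,-2) = 0.000000; V(2,-1) = 0.000000; V(2,+0) = 3.280000; V(2,+1) = 32.289916; V(2,+2) = 79.062078
Backward induction: V(k, j) = exp(-r*dt) * [p_u * V(k+1, j+1) + p_m * V(k+1, j) + p_d * V(k+1, j-1)]
  V(1,-1) = exp(-r*dt) * [p_u*3.280000 + p_m*0.000000 + p_d*0.000000] = 0.441524
  V(1,+0) = exp(-r*dt) * [p_u*32.289916 + p_m*3.280000 + p_d*0.000000] = 6.514740
  V(1,+1) = exp(-r*dt) * [p_u*79.062078 + p_m*32.289916 + p_d*3.280000] = 32.629599
  V(0,+0) = exp(-r*dt) * [p_u*32.629599 + p_m*6.514740 + p_d*0.441524] = 8.785201


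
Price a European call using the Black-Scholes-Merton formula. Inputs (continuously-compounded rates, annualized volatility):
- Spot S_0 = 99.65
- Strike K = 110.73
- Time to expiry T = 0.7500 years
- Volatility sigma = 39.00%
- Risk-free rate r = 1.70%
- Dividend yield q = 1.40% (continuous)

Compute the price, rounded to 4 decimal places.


d1 = (ln(S/K) + (r - q + 0.5*sigma^2) * T) / (sigma * sqrt(T)) = -0.13661961
d2 = d1 - sigma * sqrt(T) = -0.47436951
exp(-rT) = 0.98733094; exp(-qT) = 0.98955493
C = S_0 * exp(-qT) * N(d1) - K * exp(-rT) * N(d2)
N(d1) = 0.44566574; N(d2) = 0.31761821
C = 99.6500 * 0.98955493 * 0.44566574 - 110.7300 * 0.98733094 * 0.31761821 = 9.2224

Answer: Price = 9.2224


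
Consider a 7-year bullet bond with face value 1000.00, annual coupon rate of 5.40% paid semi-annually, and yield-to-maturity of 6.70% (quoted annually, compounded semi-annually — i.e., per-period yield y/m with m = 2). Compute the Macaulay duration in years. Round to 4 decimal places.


Answer: Macaulay duration = 5.8716 years

Derivation:
Coupon per period c = face * coupon_rate / m = 27.000000
Periods per year m = 2; per-period yield y/m = 0.033500
Number of cashflows N = 14
Cashflows (t years, CF_t, discount factor 1/(1+y/m)^(m*t), PV):
  t = 0.5000: CF_t = 27.000000, DF = 0.967586, PV = 26.124819
  t = 1.0000: CF_t = 27.000000, DF = 0.936222, PV = 25.278005
  t = 1.5000: CF_t = 27.000000, DF = 0.905876, PV = 24.458641
  t = 2.0000: CF_t = 27.000000, DF = 0.876512, PV = 23.665835
  t = 2.5000: CF_t = 27.000000, DF = 0.848101, PV = 22.898728
  t = 3.0000: CF_t = 27.000000, DF = 0.820611, PV = 22.156486
  t = 3.5000: CF_t = 27.000000, DF = 0.794011, PV = 21.438303
  t = 4.0000: CF_t = 27.000000, DF = 0.768274, PV = 20.743399
  t = 4.5000: CF_t = 27.000000, DF = 0.743371, PV = 20.071020
  t = 5.0000: CF_t = 27.000000, DF = 0.719275, PV = 19.420435
  t = 5.5000: CF_t = 27.000000, DF = 0.695961, PV = 18.790939
  t = 6.0000: CF_t = 27.000000, DF = 0.673402, PV = 18.181847
  t = 6.5000: CF_t = 27.000000, DF = 0.651574, PV = 17.592498
  t = 7.0000: CF_t = 1027.000000, DF = 0.630454, PV = 647.476052
Price P = sum_t PV_t = 928.297006
Macaulay numerator sum_t t * PV_t:
  t * PV_t at t = 0.5000: 13.062409
  t * PV_t at t = 1.0000: 25.278005
  t * PV_t at t = 1.5000: 36.687961
  t * PV_t at t = 2.0000: 47.331671
  t * PV_t at t = 2.5000: 57.246820
  t * PV_t at t = 3.0000: 66.469457
  t * PV_t at t = 3.5000: 75.034059
  t * PV_t at t = 4.0000: 82.973595
  t * PV_t at t = 4.5000: 90.319588
  t * PV_t at t = 5.0000: 97.102175
  t * PV_t at t = 5.5000: 103.350162
  t * PV_t at t = 6.0000: 109.091080
  t * PV_t at t = 6.5000: 114.351237
  t * PV_t at t = 7.0000: 4532.332366
Macaulay duration D = (sum_t t * PV_t) / P = 5450.630588 / 928.297006 = 5.871645


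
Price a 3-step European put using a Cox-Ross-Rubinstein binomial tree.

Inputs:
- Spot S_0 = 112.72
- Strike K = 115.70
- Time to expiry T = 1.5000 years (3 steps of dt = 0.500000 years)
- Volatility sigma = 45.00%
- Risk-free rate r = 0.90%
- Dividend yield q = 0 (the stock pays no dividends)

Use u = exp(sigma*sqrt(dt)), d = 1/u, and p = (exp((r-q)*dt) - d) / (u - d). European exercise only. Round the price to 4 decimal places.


Answer: Price = V(0,0) = 27.3114

Derivation:
dt = T/N = 0.500000
u = exp(sigma*sqrt(dt)) = 1.374648; d = 1/u = 0.727459
p = (exp((r-q)*dt) - d) / (u - d) = 0.428084
Discount per step: exp(-r*dt) = 0.995510
Stock lattice S(k, i) with i counting down-moves:
  k=0: S(0,0) = 112.7200
  k=1: S(1,0) = 154.9504; S(1,1) = 81.9991
  k=2: S(2,0) = 213.0023; S(2,1) = 112.7200; S(2,2) = 59.6510
  k=3: S(3,0) = 292.8033; S(3,1) = 154.9504; S(3,2) = 81.9991; S(3,3) = 43.3936
Terminal payoffs V(N, i) = max(K - S_T, 0):
  V(3,0) = 0.000000; V(3,1) = 0.000000; V(3,2) = 33.700855; V(3,3) = 72.306368
Backward induction: V(k, i) = exp(-r*dt) * [p * V(k+1, i) + (1-p) * V(k+1, i+1)].
  V(2,0) = exp(-r*dt) * [p*0.000000 + (1-p)*0.000000] = 0.000000
  V(2,1) = exp(-r*dt) * [p*0.000000 + (1-p)*33.700855] = 19.187528
  V(2,2) = exp(-r*dt) * [p*33.700855 + (1-p)*72.306368] = 55.529529
  V(1,0) = exp(-r*dt) * [p*0.000000 + (1-p)*19.187528] = 10.924388
  V(1,1) = exp(-r*dt) * [p*19.187528 + (1-p)*55.529529] = 39.792638
  V(0,0) = exp(-r*dt) * [p*10.924388 + (1-p)*39.792638] = 27.311430


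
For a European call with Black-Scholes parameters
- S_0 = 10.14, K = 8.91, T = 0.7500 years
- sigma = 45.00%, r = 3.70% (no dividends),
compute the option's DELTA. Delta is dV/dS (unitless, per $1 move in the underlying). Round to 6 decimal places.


Answer: Delta = 0.725040

Derivation:
d1 = 0.5978815034; d2 = 0.2081700717
phi(d1) = 0.3336476846; exp(-qT) = 1.0000000000; exp(-rT) = 0.9726314943
N(d1) = 0.7250404987
Delta = exp(-qT) * N(d1) = 1.0000000000 * 0.7250404987 = 0.725040


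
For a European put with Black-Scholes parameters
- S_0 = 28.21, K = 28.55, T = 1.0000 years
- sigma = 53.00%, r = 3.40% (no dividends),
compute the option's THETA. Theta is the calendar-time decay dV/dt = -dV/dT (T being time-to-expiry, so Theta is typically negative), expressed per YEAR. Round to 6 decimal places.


d1 = 0.3065463942; d2 = -0.2234536058
phi(d1) = 0.3806313799; exp(-qT) = 1.0000000000; exp(-rT) = 0.9665715046
Theta = -S*exp(-qT)*phi(d1)*sigma/(2*sqrt(T)) + r*K*exp(-rT)*N(-d2) - q*S*exp(-qT)*N(-d1)
N(-d1) = 0.3795943307; N(-d2) = 0.5884087563; sqrt(T) = 1.0000000000
Term 1 = -28.2100 * 1.0000000000 * 0.3806313799 * 0.5300 / (2 * 1.0000000000) = -2.8454669751
Term 2 = 0.0340 * 28.5500 * 0.9665715046 * 0.5884087563 = 0.5520750802
Term 3 = 0 (no dividend yield, q = 0)
Theta = -2.8454669751 + (0.5520750802) + (0.0000000000) = -2.293392

Answer: Theta = -2.293392


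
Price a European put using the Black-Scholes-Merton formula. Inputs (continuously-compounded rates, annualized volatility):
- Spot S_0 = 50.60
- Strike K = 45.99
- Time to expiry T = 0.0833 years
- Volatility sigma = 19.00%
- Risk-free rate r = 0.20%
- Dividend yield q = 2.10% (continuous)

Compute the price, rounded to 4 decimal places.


d1 = (ln(S/K) + (r - q + 0.5*sigma^2) * T) / (sigma * sqrt(T)) = 1.74057533
d2 = d1 - sigma * sqrt(T) = 1.68573802
exp(-rT) = 0.99983341; exp(-qT) = 0.99825223
P = K * exp(-rT) * N(-d2) - S_0 * exp(-qT) * N(-d1)
N(-d1) = 0.04087902; N(-d2) = 0.04592314
P = 45.9900 * 0.99983341 * 0.04592314 - 50.6000 * 0.99825223 * 0.04087902 = 0.0468

Answer: Price = 0.0468


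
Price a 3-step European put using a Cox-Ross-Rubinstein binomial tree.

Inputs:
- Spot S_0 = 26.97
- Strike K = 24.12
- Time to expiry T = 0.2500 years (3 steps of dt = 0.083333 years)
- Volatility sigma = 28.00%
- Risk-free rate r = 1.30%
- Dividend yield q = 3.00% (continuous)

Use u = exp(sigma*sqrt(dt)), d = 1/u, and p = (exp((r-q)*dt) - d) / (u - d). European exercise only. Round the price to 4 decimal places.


Answer: Price = V(0,0) = 0.4362

Derivation:
dt = T/N = 0.083333
u = exp(sigma*sqrt(dt)) = 1.084186; d = 1/u = 0.922351
p = (exp((r-q)*dt) - d) / (u - d) = 0.471056
Discount per step: exp(-r*dt) = 0.998917
Stock lattice S(k, i) with i counting down-moves:
  k=0: S(0,0) = 26.9700
  k=1: S(1,0) = 29.2405; S(1,1) = 24.8758
  k=2: S(2,0) = 31.7021; S(2,1) = 26.9700; S(2,2) = 22.9442
  k=3: S(3,0) = 34.3710; S(3,1) = 29.2405; S(3,2) = 24.8758; S(3,3) = 21.1627
Terminal payoffs V(N, i) = max(K - S_T, 0):
  V(3,0) = 0.000000; V(3,1) = 0.000000; V(3,2) = 0.000000; V(3,3) = 2.957346
Backward induction: V(k, i) = exp(-r*dt) * [p * V(k+1, i) + (1-p) * V(k+1, i+1)].
  V(2,0) = exp(-r*dt) * [p*0.000000 + (1-p)*0.000000] = 0.000000
  V(2,1) = exp(-r*dt) * [p*0.000000 + (1-p)*0.000000] = 0.000000
  V(2,2) = exp(-r*dt) * [p*0.000000 + (1-p)*2.957346] = 1.562576
  V(1,0) = exp(-r*dt) * [p*0.000000 + (1-p)*0.000000] = 0.000000
  V(1,1) = exp(-r*dt) * [p*0.000000 + (1-p)*1.562576] = 0.825620
  V(0,0) = exp(-r*dt) * [p*0.000000 + (1-p)*0.825620] = 0.436234


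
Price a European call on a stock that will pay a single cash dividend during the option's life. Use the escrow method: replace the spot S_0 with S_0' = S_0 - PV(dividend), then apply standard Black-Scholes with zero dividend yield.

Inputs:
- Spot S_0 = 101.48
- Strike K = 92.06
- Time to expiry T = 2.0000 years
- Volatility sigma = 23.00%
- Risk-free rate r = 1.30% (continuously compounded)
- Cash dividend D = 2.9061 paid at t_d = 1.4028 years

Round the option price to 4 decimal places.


Answer: Price = 17.1388

Derivation:
PV(D) = D * exp(-r * t_d) = 2.9061 * 0.98192888 = 2.85358351
S_0' = S_0 - PV(D) = 101.4800 - 2.85358351 = 98.62641649
d1 = (ln(S_0'/K) + (r + sigma^2/2)*T) / (sigma*sqrt(T)) = 0.45438867
d2 = d1 - sigma*sqrt(T) = 0.12911955
exp(-rT) = 0.97433509
N(d1) = 0.67522545; N(d2) = 0.55136847
C = S_0' * N(d1) - K * exp(-rT) * N(d2) = 98.62641649 * 0.67522545 - 92.0600 * 0.97433509 * 0.55136847 = 17.1388


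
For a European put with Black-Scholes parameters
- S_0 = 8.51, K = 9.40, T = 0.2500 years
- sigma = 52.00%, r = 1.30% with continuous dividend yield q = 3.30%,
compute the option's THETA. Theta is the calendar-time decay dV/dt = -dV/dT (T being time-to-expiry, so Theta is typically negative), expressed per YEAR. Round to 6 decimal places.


d1 = -0.2717990257; d2 = -0.5317990257
phi(d1) = 0.3844752396; exp(-qT) = 0.9917839379; exp(-rT) = 0.9967552755
Theta = -S*exp(-qT)*phi(d1)*sigma/(2*sqrt(T)) + r*K*exp(-rT)*N(-d2) - q*S*exp(-qT)*N(-d1)
N(-d1) = 0.6071117228; N(-d2) = 0.7025674012; sqrt(T) = 0.5000000000
Term 1 = -8.5100 * 0.9917839379 * 0.3844752396 * 0.5200 / (2 * 0.5000000000) = -1.6874011879
Term 2 = 0.0130 * 9.4000 * 0.9967552755 * 0.7025674012 = 0.0855751647
Term 3 = -0.0330 * 8.5100 * 0.9917839379 * 0.6071117228 = -0.1690943861
Theta = -1.6874011879 + (0.0855751647) + (-0.1690943861) = -1.770920

Answer: Theta = -1.770920
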